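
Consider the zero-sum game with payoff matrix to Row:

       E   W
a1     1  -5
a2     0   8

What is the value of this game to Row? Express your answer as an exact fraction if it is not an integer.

Row minima: a1 → -5, a2 → 0; maximin = 0.
Column maxima: E → 1, W → 8; minimax = 1.
0 ≠ 1, so there is no saddle point; optimal play is mixed.
Let Row play a1 with probability p. Expected payoff against E: 1p + 0(1−p) = p; against W: (-5)p + 8(1−p) = −13p + 8.
Setting these equal: p = −13p + 8 ⇒ 14p = 8 ⇒ p = 4/7, and the value is (1)·(4/7) = 4/7.
For Column: with q = P(E), equating a1's and a2's payoffs gives 6q − 5 = −8q + 8 ⇒ q = 13/14.

4/7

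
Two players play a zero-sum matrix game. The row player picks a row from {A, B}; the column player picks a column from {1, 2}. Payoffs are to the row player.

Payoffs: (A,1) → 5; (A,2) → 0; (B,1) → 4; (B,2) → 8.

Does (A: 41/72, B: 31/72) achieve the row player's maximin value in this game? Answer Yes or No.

Against 1 this mix gives (41/72)·5 + (31/72)·4 = 329/72.
Against 2 this mix gives (41/72)·0 + (31/72)·8 = 31/9.
The column player will play 2, holding the row player to 31/9. Shifting weight toward the row that does better against 2 would raise this floor (the equalizing mix achieves 40/9 against both 2 and 1), so the proposed strategy is not optimal.

No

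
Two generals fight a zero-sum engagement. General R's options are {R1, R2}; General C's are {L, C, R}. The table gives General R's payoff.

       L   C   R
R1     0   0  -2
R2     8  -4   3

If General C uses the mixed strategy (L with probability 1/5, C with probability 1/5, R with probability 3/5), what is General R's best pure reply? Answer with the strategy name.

Expected payoff of R1: (1/5)·0 + (1/5)·0 + (3/5)·(-2) = -6/5.
Expected payoff of R2: (1/5)·8 + (1/5)·(-4) + (3/5)·3 = 13/5.
The largest is 13/5, so General R's best response is R2.

R2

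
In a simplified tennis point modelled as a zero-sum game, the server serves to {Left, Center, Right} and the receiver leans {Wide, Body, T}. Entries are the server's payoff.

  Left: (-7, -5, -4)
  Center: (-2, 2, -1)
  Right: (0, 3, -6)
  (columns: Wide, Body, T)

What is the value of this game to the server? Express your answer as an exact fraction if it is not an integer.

Row minima: Left → -7, Center → -2, Right → -6; maximin = -2.
Column maxima: Wide → 0, Body → 3, T → -1; minimax = -1.
-2 ≠ -1, so there is no saddle point; optimal play is mixed.
Left is strictly dominated by Center, so the server never plays it.
Body is strictly dominated by Wide (it gives the server strictly more in every row), so the receiver never plays it.
On the remaining 2×2 (Center, Right vs Wide, T):
Let the server play Center with probability p. Expected payoff against Wide: (-2)p + 0(1−p) = −2p; against T: (-1)p + (-6)(1−p) = 5p − 6.
Setting these equal: −2p = 5p − 6 ⇒ −7p = -6 ⇒ p = 6/7, and the value is (-2)·(6/7) = -12/7.
For the receiver: with q = P(Wide), equating Center's and Right's payoffs gives −q − 1 = 6q − 6 ⇒ q = 5/7.

-12/7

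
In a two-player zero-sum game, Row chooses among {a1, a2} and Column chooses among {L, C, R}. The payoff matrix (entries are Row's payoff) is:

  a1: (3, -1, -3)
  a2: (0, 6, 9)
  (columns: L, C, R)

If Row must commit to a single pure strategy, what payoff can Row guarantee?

0

Row minima: a1 → -3, a2 → 0.
The best of these is 0.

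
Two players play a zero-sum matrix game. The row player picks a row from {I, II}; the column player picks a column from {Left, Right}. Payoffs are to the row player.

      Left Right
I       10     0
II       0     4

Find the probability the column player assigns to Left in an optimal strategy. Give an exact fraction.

2/7

Row minima: I → 0, II → 0; maximin = 0.
Column maxima: Left → 10, Right → 4; minimax = 4.
0 ≠ 4, so there is no saddle point; optimal play is mixed.
Let the row player play I with probability p. Expected payoff against Left: 10p + 0(1−p) = 10p; against Right: 0p + 4(1−p) = −4p + 4.
Setting these equal: 10p = −4p + 4 ⇒ 14p = 4 ⇒ p = 2/7, and the value is (10)·(2/7) = 20/7.
For the column player: with q = P(Left), equating I's and II's payoffs gives 10q = −4q + 4 ⇒ q = 2/7.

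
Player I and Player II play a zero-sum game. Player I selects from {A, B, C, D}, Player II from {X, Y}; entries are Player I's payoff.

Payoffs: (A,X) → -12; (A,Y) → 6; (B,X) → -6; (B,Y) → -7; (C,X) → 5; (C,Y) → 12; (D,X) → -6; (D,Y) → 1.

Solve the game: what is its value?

Row minima: A → -12, B → -7, C → 5, D → -6; maximin = 5.
Column maxima: X → 5, Y → 12; minimax = 5.
Since maximin = minimax = 5, there is a saddle point and the value is 5.

5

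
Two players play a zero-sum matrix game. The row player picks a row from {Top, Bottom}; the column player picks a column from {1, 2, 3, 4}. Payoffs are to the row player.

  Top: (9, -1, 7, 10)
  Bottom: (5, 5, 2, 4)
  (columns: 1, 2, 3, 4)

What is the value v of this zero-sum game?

Row minima: Top → -1, Bottom → 2; maximin = 2.
Column maxima: 1 → 9, 2 → 5, 3 → 7, 4 → 10; minimax = 5.
2 ≠ 5, so there is no saddle point; optimal play is mixed.
1 is strictly dominated by 3 (it gives the row player strictly more in every row), so the column player never plays it.
4 is strictly dominated by 3 (it gives the row player strictly more in every row), so the column player never plays it.
On the remaining 2×2 (Top, Bottom vs 2, 3):
Let the row player play Top with probability p. Expected payoff against 2: (-1)p + 5(1−p) = −6p + 5; against 3: 7p + 2(1−p) = 5p + 2.
Setting these equal: −6p + 5 = 5p + 2 ⇒ −11p = -3 ⇒ p = 3/11, and the value is (-6)·(3/11) + 5 = 37/11.
For the column player: with q = P(2), equating Top's and Bottom's payoffs gives −8q + 7 = 3q + 2 ⇒ q = 5/11.

37/11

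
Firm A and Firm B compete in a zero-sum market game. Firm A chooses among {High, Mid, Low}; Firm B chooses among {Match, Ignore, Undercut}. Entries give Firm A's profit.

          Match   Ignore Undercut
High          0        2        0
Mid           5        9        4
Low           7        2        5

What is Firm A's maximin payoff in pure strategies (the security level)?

Row minima: High → 0, Mid → 4, Low → 2.
The best of these is 4.

4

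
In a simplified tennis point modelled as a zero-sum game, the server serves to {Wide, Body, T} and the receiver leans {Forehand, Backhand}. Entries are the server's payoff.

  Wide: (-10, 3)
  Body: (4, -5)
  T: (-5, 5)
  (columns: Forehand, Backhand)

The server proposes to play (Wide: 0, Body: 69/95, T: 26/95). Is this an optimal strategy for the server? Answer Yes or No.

Against Forehand this mix gives (69/95)·4 + (26/95)·(-5) = 146/95.
Against Backhand this mix gives (69/95)·(-5) + (26/95)·5 = -43/19.
The receiver will play Backhand, holding the server to -43/19. Shifting weight toward the row that does better against Backhand would raise this floor (the equalizing mix achieves -5/19 against both Backhand and Forehand), so the proposed strategy is not optimal.

No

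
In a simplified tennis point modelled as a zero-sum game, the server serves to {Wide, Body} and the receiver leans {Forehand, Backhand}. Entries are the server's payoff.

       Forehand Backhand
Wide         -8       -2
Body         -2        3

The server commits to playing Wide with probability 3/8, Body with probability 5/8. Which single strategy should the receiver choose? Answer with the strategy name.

If the receiver plays Forehand, the server's expected payoff is (3/8)·(-8) + (5/8)·(-2) = -17/4.
If the receiver plays Backhand, the server's expected payoff is (3/8)·(-2) + (5/8)·3 = 9/8.
The receiver minimizes the server's payoff; the smallest is -17/4, so the best response is Forehand.

Forehand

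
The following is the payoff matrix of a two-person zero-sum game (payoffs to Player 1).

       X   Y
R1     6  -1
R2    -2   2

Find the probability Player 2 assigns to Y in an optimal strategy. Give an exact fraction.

8/11

Row minima: R1 → -1, R2 → -2; maximin = -1.
Column maxima: X → 6, Y → 2; minimax = 2.
-1 ≠ 2, so there is no saddle point; optimal play is mixed.
Let Player 1 play R1 with probability p. Expected payoff against X: 6p + (-2)(1−p) = 8p − 2; against Y: (-1)p + 2(1−p) = −3p + 2.
Setting these equal: 8p − 2 = −3p + 2 ⇒ 11p = 4 ⇒ p = 4/11, and the value is (8)·(4/11) − 2 = 10/11.
For Player 2: with q = P(X), equating R1's and R2's payoffs gives 7q − 1 = −4q + 2 ⇒ q = 3/11.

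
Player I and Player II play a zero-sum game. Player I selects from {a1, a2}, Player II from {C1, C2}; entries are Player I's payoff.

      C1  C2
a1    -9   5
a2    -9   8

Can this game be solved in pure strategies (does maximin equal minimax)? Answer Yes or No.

Row minima: a1 → -9, a2 → -9; maximin = -9.
Column maxima: C1 → -9, C2 → 8; minimax = -9.
maximin = minimax = -9, so a saddle point exists.

Yes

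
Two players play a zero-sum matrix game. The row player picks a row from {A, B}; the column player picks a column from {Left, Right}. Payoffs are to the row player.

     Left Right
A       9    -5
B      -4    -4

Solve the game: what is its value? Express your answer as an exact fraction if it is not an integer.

-4

Row minima: A → -5, B → -4; maximin = -4.
Column maxima: Left → 9, Right → -4; minimax = -4.
Since maximin = minimax = -4, there is a saddle point and the value is -4.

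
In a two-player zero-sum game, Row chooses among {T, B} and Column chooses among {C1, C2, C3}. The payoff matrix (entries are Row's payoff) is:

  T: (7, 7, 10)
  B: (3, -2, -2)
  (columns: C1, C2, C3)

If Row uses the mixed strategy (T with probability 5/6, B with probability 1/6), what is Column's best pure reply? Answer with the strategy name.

If Column plays C1, Row's expected payoff is (5/6)·7 + (1/6)·3 = 19/3.
If Column plays C2, Row's expected payoff is (5/6)·7 + (1/6)·(-2) = 11/2.
If Column plays C3, Row's expected payoff is (5/6)·10 + (1/6)·(-2) = 8.
Column minimizes Row's payoff; the smallest is 11/2, so the best response is C2.

C2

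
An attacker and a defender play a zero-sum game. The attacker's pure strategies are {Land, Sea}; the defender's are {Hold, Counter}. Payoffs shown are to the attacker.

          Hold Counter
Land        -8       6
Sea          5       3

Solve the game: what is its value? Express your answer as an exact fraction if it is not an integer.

27/8

Row minima: Land → -8, Sea → 3; maximin = 3.
Column maxima: Hold → 5, Counter → 6; minimax = 5.
3 ≠ 5, so there is no saddle point; optimal play is mixed.
Let the attacker play Land with probability p. Expected payoff against Hold: (-8)p + 5(1−p) = −13p + 5; against Counter: 6p + 3(1−p) = 3p + 3.
Setting these equal: −13p + 5 = 3p + 3 ⇒ −16p = -2 ⇒ p = 1/8, and the value is (-13)·(1/8) + 5 = 27/8.
For the defender: with q = P(Hold), equating Land's and Sea's payoffs gives −14q + 6 = 2q + 3 ⇒ q = 3/16.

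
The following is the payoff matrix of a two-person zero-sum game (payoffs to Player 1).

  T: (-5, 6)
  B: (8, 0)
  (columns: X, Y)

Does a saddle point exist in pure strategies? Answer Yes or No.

No

Row minima: T → -5, B → 0; maximin = 0.
Column maxima: X → 8, Y → 6; minimax = 6.
0 ≠ 6, so no pure-strategy equilibrium exists.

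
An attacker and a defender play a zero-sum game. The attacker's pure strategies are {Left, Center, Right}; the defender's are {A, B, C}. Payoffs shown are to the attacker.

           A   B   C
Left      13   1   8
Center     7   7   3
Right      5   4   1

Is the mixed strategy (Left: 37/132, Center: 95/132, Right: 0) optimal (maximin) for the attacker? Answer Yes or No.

No

Against A this mix gives (37/132)·13 + (95/132)·7 = 191/22.
Against B this mix gives (37/132)·1 + (95/132)·7 = 117/22.
Against C this mix gives (37/132)·8 + (95/132)·3 = 581/132.
The defender will play C, holding the attacker to 581/132. Shifting weight toward the row that does better against C would raise this floor (the equalizing mix achieves 53/11 against both C and B), so the proposed strategy is not optimal.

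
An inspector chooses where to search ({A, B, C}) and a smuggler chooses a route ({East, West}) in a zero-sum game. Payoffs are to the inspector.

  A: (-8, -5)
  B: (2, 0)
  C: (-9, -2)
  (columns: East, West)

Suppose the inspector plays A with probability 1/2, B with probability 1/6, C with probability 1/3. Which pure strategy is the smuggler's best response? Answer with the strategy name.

East

If the smuggler plays East, the inspector's expected payoff is (1/2)·(-8) + (1/6)·2 + (1/3)·(-9) = -20/3.
If the smuggler plays West, the inspector's expected payoff is (1/2)·(-5) + (1/6)·0 + (1/3)·(-2) = -19/6.
The smuggler minimizes the inspector's payoff; the smallest is -20/3, so the best response is East.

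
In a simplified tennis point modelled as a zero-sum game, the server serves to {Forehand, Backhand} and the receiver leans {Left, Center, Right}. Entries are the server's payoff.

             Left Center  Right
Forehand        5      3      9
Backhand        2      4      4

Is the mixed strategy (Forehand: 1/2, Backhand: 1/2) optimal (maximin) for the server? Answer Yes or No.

Yes

Against Left this mix gives (1/2)·5 + (1/2)·2 = 7/2.
Against Center this mix gives (1/2)·3 + (1/2)·4 = 7/2.
Against Right this mix gives (1/2)·9 + (1/2)·4 = 13/2.
All of the receiver's active replies (Left, Center) yield 7/2, and no column does worse for the server. The mix makes the receiver indifferent and guarantees 7/2, so it is optimal.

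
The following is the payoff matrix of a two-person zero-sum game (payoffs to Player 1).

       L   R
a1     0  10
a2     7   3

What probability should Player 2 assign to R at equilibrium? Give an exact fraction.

Row minima: a1 → 0, a2 → 3; maximin = 3.
Column maxima: L → 7, R → 10; minimax = 7.
3 ≠ 7, so there is no saddle point; optimal play is mixed.
Let Player 1 play a1 with probability p. Expected payoff against L: 0p + 7(1−p) = −7p + 7; against R: 10p + 3(1−p) = 7p + 3.
Setting these equal: −7p + 7 = 7p + 3 ⇒ −14p = -4 ⇒ p = 2/7, and the value is (-7)·(2/7) + 7 = 5.
For Player 2: with q = P(L), equating a1's and a2's payoffs gives −10q + 10 = 4q + 3 ⇒ q = 1/2.

1/2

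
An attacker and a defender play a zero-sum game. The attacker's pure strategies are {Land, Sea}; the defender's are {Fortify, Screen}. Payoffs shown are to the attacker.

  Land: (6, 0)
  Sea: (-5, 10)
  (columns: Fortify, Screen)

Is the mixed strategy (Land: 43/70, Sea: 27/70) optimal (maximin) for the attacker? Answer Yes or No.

No

Against Fortify this mix gives (43/70)·6 + (27/70)·(-5) = 123/70.
Against Screen this mix gives (43/70)·0 + (27/70)·10 = 27/7.
The defender will play Fortify, holding the attacker to 123/70. Shifting weight toward the row that does better against Fortify would raise this floor (the equalizing mix achieves 20/7 against both Fortify and Screen), so the proposed strategy is not optimal.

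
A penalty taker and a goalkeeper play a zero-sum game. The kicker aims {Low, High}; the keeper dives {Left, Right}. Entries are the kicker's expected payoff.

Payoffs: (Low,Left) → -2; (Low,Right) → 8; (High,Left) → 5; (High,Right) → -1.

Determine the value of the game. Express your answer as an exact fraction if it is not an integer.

19/8

Row minima: Low → -2, High → -1; maximin = -1.
Column maxima: Left → 5, Right → 8; minimax = 5.
-1 ≠ 5, so there is no saddle point; optimal play is mixed.
Let the kicker play Low with probability p. Expected payoff against Left: (-2)p + 5(1−p) = −7p + 5; against Right: 8p + (-1)(1−p) = 9p − 1.
Setting these equal: −7p + 5 = 9p − 1 ⇒ −16p = -6 ⇒ p = 3/8, and the value is (-7)·(3/8) + 5 = 19/8.
For the keeper: with q = P(Left), equating Low's and High's payoffs gives −10q + 8 = 6q − 1 ⇒ q = 9/16.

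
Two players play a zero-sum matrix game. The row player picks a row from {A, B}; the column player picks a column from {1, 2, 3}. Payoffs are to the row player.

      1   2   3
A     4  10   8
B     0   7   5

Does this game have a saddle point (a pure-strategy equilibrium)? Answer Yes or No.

Row minima: A → 4, B → 0; maximin = 4.
Column maxima: 1 → 4, 2 → 10, 3 → 8; minimax = 4.
maximin = minimax = 4, so a saddle point exists.

Yes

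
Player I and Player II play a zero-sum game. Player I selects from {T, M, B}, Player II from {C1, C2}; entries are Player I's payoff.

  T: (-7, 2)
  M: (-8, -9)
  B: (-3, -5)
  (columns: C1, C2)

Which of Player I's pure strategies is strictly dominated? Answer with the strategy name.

T gives a strictly higher payoff than M against every column: -7 > -8, 2 > -9.
So M is strictly dominated and Player I never plays it.

M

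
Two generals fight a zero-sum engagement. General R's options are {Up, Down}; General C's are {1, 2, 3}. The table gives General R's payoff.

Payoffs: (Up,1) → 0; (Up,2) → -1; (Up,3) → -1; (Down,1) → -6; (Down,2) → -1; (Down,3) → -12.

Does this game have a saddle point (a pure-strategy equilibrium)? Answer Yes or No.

Yes

Row minima: Up → -1, Down → -12; maximin = -1.
Column maxima: 1 → 0, 2 → -1, 3 → -1; minimax = -1.
maximin = minimax = -1, so a saddle point exists.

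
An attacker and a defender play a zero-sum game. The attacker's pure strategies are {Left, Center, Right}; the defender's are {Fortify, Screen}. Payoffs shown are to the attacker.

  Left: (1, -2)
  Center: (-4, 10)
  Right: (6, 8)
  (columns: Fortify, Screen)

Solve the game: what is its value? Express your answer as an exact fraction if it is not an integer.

Row minima: Left → -2, Center → -4, Right → 6; maximin = 6.
Column maxima: Fortify → 6, Screen → 10; minimax = 6.
Since maximin = minimax = 6, there is a saddle point and the value is 6.

6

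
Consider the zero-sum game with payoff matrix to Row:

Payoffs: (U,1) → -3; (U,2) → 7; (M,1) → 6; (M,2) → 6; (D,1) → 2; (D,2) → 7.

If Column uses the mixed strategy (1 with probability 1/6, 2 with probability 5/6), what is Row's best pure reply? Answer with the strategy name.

Expected payoff of U: (1/6)·(-3) + (5/6)·7 = 16/3.
Expected payoff of M: (1/6)·6 + (5/6)·6 = 6.
Expected payoff of D: (1/6)·2 + (5/6)·7 = 37/6.
The largest is 37/6, so Row's best response is D.

D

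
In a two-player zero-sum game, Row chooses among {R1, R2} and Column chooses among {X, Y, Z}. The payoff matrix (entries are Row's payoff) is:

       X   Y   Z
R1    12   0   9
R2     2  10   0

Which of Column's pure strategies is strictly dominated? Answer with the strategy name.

X

Z holds Row's payoff strictly below X in every row: 9 < 12, 0 < 2.
So X is strictly dominated for Column.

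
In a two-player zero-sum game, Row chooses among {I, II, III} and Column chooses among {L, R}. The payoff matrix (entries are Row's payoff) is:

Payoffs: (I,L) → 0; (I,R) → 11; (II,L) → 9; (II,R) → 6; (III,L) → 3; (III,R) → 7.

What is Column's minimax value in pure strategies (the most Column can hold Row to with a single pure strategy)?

9

Column maxima: L → 9, R → 11.
The smallest of these is 9.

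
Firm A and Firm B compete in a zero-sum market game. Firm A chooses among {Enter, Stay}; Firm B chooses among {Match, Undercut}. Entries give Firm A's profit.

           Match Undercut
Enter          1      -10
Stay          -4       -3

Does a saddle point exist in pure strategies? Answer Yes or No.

Row minima: Enter → -10, Stay → -4; maximin = -4.
Column maxima: Match → 1, Undercut → -3; minimax = -3.
-4 ≠ -3, so no pure-strategy equilibrium exists.

No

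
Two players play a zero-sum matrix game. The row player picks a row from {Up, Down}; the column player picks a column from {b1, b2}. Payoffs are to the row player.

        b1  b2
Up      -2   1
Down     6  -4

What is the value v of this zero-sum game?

Row minima: Up → -2, Down → -4; maximin = -2.
Column maxima: b1 → 6, b2 → 1; minimax = 1.
-2 ≠ 1, so there is no saddle point; optimal play is mixed.
Let the row player play Up with probability p. Expected payoff against b1: (-2)p + 6(1−p) = −8p + 6; against b2: 1p + (-4)(1−p) = 5p − 4.
Setting these equal: −8p + 6 = 5p − 4 ⇒ −13p = -10 ⇒ p = 10/13, and the value is (-8)·(10/13) + 6 = -2/13.
For the column player: with q = P(b1), equating Up's and Down's payoffs gives −3q + 1 = 10q − 4 ⇒ q = 5/13.

-2/13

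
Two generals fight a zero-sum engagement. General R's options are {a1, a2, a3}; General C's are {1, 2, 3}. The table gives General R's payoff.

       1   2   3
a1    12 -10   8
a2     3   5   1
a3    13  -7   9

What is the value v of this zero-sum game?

Row minima: a1 → -10, a2 → 1, a3 → -7; maximin = 1.
Column maxima: 1 → 13, 2 → 5, 3 → 9; minimax = 5.
1 ≠ 5, so there is no saddle point; optimal play is mixed.
a1 is strictly dominated by a3, so General R never plays it.
1 is strictly dominated by 3 (it gives General R strictly more in every row), so General C never plays it.
On the remaining 2×2 (a2, a3 vs 2, 3):
Let General R play a2 with probability p. Expected payoff against 2: 5p + (-7)(1−p) = 12p − 7; against 3: 1p + 9(1−p) = −8p + 9.
Setting these equal: 12p − 7 = −8p + 9 ⇒ 20p = 16 ⇒ p = 4/5, and the value is (12)·(4/5) − 7 = 13/5.
For General C: with q = P(2), equating a2's and a3's payoffs gives 4q + 1 = −16q + 9 ⇒ q = 2/5.

13/5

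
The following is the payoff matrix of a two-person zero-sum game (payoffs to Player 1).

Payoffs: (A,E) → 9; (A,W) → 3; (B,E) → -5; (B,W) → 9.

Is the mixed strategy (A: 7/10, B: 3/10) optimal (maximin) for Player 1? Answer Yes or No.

Against E this mix gives (7/10)·9 + (3/10)·(-5) = 24/5.
Against W this mix gives (7/10)·3 + (3/10)·9 = 24/5.
All of Player 2's active replies (E, W) yield 24/5, and no column does worse for Player 1. The mix makes Player 2 indifferent and guarantees 24/5, so it is optimal.

Yes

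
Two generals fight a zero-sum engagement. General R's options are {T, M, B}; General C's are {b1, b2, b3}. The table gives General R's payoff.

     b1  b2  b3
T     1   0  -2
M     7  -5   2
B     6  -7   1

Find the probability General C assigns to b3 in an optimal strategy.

Row minima: T → -2, M → -5, B → -7; maximin = -2.
Column maxima: b1 → 7, b2 → 0, b3 → 2; minimax = 0.
-2 ≠ 0, so there is no saddle point; optimal play is mixed.
B is strictly dominated by M, so General R never plays it.
b1 is strictly dominated by b2 (it gives General R strictly more in every row), so General C never plays it.
On the remaining 2×2 (T, M vs b2, b3):
Let General R play T with probability p. Expected payoff against b2: 0p + (-5)(1−p) = 5p − 5; against b3: (-2)p + 2(1−p) = −4p + 2.
Setting these equal: 5p − 5 = −4p + 2 ⇒ 9p = 7 ⇒ p = 7/9, and the value is (5)·(7/9) − 5 = -10/9.
For General C: with q = P(b2), equating T's and M's payoffs gives 2q − 2 = −7q + 2 ⇒ q = 4/9.

5/9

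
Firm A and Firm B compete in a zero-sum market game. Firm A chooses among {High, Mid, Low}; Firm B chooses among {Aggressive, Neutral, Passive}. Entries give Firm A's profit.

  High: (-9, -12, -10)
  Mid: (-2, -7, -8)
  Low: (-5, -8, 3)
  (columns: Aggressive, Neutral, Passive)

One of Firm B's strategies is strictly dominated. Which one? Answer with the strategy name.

Neutral holds Firm A's payoff strictly below Aggressive in every row: -12 < -9, -7 < -2, -8 < -5.
So Aggressive is strictly dominated for Firm B.

Aggressive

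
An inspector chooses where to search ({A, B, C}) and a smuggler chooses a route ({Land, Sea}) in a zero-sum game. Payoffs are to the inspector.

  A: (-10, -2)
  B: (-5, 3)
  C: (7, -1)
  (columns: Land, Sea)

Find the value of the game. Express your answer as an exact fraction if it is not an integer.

Row minima: A → -10, B → -5, C → -1; maximin = -1.
Column maxima: Land → 7, Sea → 3; minimax = 3.
-1 ≠ 3, so there is no saddle point; optimal play is mixed.
A is strictly dominated by B, so the inspector never plays it.
On the remaining 2×2 (B, C vs Land, Sea):
Let the inspector play B with probability p. Expected payoff against Land: (-5)p + 7(1−p) = −12p + 7; against Sea: 3p + (-1)(1−p) = 4p − 1.
Setting these equal: −12p + 7 = 4p − 1 ⇒ −16p = -8 ⇒ p = 1/2, and the value is (-12)·(1/2) + 7 = 1.
For the smuggler: with q = P(Land), equating B's and C's payoffs gives −8q + 3 = 8q − 1 ⇒ q = 1/4.

1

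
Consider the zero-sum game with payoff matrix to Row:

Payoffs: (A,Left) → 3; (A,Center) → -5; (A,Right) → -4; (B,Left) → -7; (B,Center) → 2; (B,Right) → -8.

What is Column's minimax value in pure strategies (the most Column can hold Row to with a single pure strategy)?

Column maxima: Left → 3, Center → 2, Right → -4.
The smallest of these is -4.

-4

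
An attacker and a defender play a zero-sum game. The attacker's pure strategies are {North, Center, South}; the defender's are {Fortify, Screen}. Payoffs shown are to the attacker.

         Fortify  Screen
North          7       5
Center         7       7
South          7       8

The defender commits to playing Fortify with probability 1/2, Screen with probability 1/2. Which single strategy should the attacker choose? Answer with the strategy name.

South

Expected payoff of North: (1/2)·7 + (1/2)·5 = 6.
Expected payoff of Center: (1/2)·7 + (1/2)·7 = 7.
Expected payoff of South: (1/2)·7 + (1/2)·8 = 15/2.
The largest is 15/2, so the attacker's best response is South.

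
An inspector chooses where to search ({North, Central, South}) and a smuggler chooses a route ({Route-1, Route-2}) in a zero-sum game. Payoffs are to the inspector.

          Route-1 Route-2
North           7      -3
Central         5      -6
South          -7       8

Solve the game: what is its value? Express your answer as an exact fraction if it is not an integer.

Row minima: North → -3, Central → -6, South → -7; maximin = -3.
Column maxima: Route-1 → 7, Route-2 → 8; minimax = 7.
-3 ≠ 7, so there is no saddle point; optimal play is mixed.
Central is strictly dominated by North, so the inspector never plays it.
On the remaining 2×2 (North, South vs Route-1, Route-2):
Let the inspector play North with probability p. Expected payoff against Route-1: 7p + (-7)(1−p) = 14p − 7; against Route-2: (-3)p + 8(1−p) = −11p + 8.
Setting these equal: 14p − 7 = −11p + 8 ⇒ 25p = 15 ⇒ p = 3/5, and the value is (14)·(3/5) − 7 = 7/5.
For the smuggler: with q = P(Route-1), equating North's and South's payoffs gives 10q − 3 = −15q + 8 ⇒ q = 11/25.

7/5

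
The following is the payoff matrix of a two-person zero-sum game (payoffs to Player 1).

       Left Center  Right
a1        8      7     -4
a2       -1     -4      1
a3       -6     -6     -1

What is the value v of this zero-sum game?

-9/16

Row minima: a1 → -4, a2 → -4, a3 → -6; maximin = -4.
Column maxima: Left → 8, Center → 7, Right → 1; minimax = 1.
-4 ≠ 1, so there is no saddle point; optimal play is mixed.
a3 is strictly dominated by a2, so Player 1 never plays it.
With a3 eliminated, Left is strictly dominated by Center (it gives Player 1 strictly more in every remaining row), so Player 2 never plays it.
On the remaining 2×2 (a1, a2 vs Center, Right):
Let Player 1 play a1 with probability p. Expected payoff against Center: 7p + (-4)(1−p) = 11p − 4; against Right: (-4)p + 1(1−p) = −5p + 1.
Setting these equal: 11p − 4 = −5p + 1 ⇒ 16p = 5 ⇒ p = 5/16, and the value is (11)·(5/16) − 4 = -9/16.
For Player 2: with q = P(Center), equating a1's and a2's payoffs gives 11q − 4 = −5q + 1 ⇒ q = 5/16.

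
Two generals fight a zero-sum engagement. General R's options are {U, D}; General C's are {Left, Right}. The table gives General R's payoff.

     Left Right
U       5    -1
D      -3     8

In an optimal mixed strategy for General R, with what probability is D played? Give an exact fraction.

Row minima: U → -1, D → -3; maximin = -1.
Column maxima: Left → 5, Right → 8; minimax = 5.
-1 ≠ 5, so there is no saddle point; optimal play is mixed.
Let General R play U with probability p. Expected payoff against Left: 5p + (-3)(1−p) = 8p − 3; against Right: (-1)p + 8(1−p) = −9p + 8.
Setting these equal: 8p − 3 = −9p + 8 ⇒ 17p = 11 ⇒ p = 11/17, and the value is (8)·(11/17) − 3 = 37/17.
For General C: with q = P(Left), equating U's and D's payoffs gives 6q − 1 = −11q + 8 ⇒ q = 9/17.

6/17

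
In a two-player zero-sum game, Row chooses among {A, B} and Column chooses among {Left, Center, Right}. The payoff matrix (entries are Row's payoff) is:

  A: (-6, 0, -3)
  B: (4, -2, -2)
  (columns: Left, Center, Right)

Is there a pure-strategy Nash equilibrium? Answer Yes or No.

Row minima: A → -6, B → -2; maximin = -2.
Column maxima: Left → 4, Center → 0, Right → -2; minimax = -2.
maximin = minimax = -2, so a saddle point exists.

Yes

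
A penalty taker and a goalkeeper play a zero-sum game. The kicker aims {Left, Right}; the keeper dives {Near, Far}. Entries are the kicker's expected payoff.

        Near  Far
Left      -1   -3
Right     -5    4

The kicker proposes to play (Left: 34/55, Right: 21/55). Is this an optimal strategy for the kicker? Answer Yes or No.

No

Against Near this mix gives (34/55)·(-1) + (21/55)·(-5) = -139/55.
Against Far this mix gives (34/55)·(-3) + (21/55)·4 = -18/55.
The keeper will play Near, holding the kicker to -139/55. Shifting weight toward the row that does better against Near would raise this floor (the equalizing mix achieves -19/11 against both Near and Far), so the proposed strategy is not optimal.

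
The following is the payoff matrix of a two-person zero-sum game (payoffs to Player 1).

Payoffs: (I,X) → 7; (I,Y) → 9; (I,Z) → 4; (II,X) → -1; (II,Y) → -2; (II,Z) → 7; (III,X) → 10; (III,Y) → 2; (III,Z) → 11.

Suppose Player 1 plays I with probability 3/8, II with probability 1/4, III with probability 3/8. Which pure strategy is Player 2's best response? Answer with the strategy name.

If Player 2 plays X, Player 1's expected payoff is (3/8)·7 + (1/4)·(-1) + (3/8)·10 = 49/8.
If Player 2 plays Y, Player 1's expected payoff is (3/8)·9 + (1/4)·(-2) + (3/8)·2 = 29/8.
If Player 2 plays Z, Player 1's expected payoff is (3/8)·4 + (1/4)·7 + (3/8)·11 = 59/8.
Player 2 minimizes Player 1's payoff; the smallest is 29/8, so the best response is Y.

Y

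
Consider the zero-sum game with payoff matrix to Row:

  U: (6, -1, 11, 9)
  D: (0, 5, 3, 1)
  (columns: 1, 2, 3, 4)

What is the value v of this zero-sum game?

5/2

Row minima: U → -1, D → 0; maximin = 0.
Column maxima: 1 → 6, 2 → 5, 3 → 11, 4 → 9; minimax = 5.
0 ≠ 5, so there is no saddle point; optimal play is mixed.
3 is strictly dominated by 1 (it gives Row strictly more in every row), so Column never plays it.
4 is strictly dominated by 1 (it gives Row strictly more in every row), so Column never plays it.
On the remaining 2×2 (U, D vs 1, 2):
Let Row play U with probability p. Expected payoff against 1: 6p + 0(1−p) = 6p; against 2: (-1)p + 5(1−p) = −6p + 5.
Setting these equal: 6p = −6p + 5 ⇒ 12p = 5 ⇒ p = 5/12, and the value is (6)·(5/12) = 5/2.
For Column: with q = P(1), equating U's and D's payoffs gives 7q − 1 = −5q + 5 ⇒ q = 1/2.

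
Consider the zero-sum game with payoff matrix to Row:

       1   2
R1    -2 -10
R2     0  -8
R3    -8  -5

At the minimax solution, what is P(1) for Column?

Row minima: R1 → -10, R2 → -8, R3 → -8; maximin = -8.
Column maxima: 1 → 0, 2 → -5; minimax = -5.
-8 ≠ -5, so there is no saddle point; optimal play is mixed.
R1 is strictly dominated by R2, so Row never plays it.
On the remaining 2×2 (R2, R3 vs 1, 2):
Let Row play R2 with probability p. Expected payoff against 1: 0p + (-8)(1−p) = 8p − 8; against 2: (-8)p + (-5)(1−p) = −3p − 5.
Setting these equal: 8p − 8 = −3p − 5 ⇒ 11p = 3 ⇒ p = 3/11, and the value is (8)·(3/11) − 8 = -64/11.
For Column: with q = P(1), equating R2's and R3's payoffs gives 8q − 8 = −3q − 5 ⇒ q = 3/11.

3/11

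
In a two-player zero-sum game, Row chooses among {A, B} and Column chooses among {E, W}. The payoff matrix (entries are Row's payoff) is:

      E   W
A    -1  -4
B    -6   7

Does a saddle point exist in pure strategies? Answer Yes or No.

No

Row minima: A → -4, B → -6; maximin = -4.
Column maxima: E → -1, W → 7; minimax = -1.
-4 ≠ -1, so no pure-strategy equilibrium exists.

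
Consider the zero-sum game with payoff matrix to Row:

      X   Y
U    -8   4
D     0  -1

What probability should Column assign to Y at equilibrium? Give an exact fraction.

Row minima: U → -8, D → -1; maximin = -1.
Column maxima: X → 0, Y → 4; minimax = 0.
-1 ≠ 0, so there is no saddle point; optimal play is mixed.
Let Row play U with probability p. Expected payoff against X: (-8)p + 0(1−p) = −8p; against Y: 4p + (-1)(1−p) = 5p − 1.
Setting these equal: −8p = 5p − 1 ⇒ −13p = -1 ⇒ p = 1/13, and the value is (-8)·(1/13) = -8/13.
For Column: with q = P(X), equating U's and D's payoffs gives −12q + 4 = q − 1 ⇒ q = 5/13.

8/13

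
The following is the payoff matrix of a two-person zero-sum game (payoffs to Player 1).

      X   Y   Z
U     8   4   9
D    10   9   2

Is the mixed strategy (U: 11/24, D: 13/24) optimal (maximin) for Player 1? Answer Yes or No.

Against X this mix gives (11/24)·8 + (13/24)·10 = 109/12.
Against Y this mix gives (11/24)·4 + (13/24)·9 = 161/24.
Against Z this mix gives (11/24)·9 + (13/24)·2 = 125/24.
Player 2 will play Z, holding Player 1 to 125/24. Shifting weight toward the row that does better against Z would raise this floor (the equalizing mix achieves 73/12 against both Z and Y), so the proposed strategy is not optimal.

No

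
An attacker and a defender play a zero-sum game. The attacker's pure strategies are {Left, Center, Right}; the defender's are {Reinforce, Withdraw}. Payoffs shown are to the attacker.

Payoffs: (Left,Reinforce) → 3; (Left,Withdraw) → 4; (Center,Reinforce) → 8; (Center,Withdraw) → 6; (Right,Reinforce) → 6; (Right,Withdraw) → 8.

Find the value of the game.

7

Row minima: Left → 3, Center → 6, Right → 6; maximin = 6.
Column maxima: Reinforce → 8, Withdraw → 8; minimax = 8.
6 ≠ 8, so there is no saddle point; optimal play is mixed.
Left is strictly dominated by Center, so the attacker never plays it.
On the remaining 2×2 (Center, Right vs Reinforce, Withdraw):
Let the attacker play Center with probability p. Expected payoff against Reinforce: 8p + 6(1−p) = 2p + 6; against Withdraw: 6p + 8(1−p) = −2p + 8.
Setting these equal: 2p + 6 = −2p + 8 ⇒ 4p = 2 ⇒ p = 1/2, and the value is (2)·(1/2) + 6 = 7.
For the defender: with q = P(Reinforce), equating Center's and Right's payoffs gives 2q + 6 = −2q + 8 ⇒ q = 1/2.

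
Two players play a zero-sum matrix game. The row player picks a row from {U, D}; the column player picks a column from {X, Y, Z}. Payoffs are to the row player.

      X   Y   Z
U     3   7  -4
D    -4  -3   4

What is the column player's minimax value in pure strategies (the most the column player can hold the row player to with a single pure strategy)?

Column maxima: X → 3, Y → 7, Z → 4.
The smallest of these is 3.

3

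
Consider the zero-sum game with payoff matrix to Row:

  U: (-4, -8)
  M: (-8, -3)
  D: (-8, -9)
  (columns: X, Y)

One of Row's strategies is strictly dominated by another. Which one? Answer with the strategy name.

U gives a strictly higher payoff than D against every column: -4 > -8, -8 > -9.
So D is strictly dominated and Row never plays it.

D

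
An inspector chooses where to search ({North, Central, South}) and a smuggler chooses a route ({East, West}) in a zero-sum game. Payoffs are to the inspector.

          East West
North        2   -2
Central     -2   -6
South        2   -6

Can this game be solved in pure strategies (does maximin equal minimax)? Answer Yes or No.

Row minima: North → -2, Central → -6, South → -6; maximin = -2.
Column maxima: East → 2, West → -2; minimax = -2.
maximin = minimax = -2, so a saddle point exists.

Yes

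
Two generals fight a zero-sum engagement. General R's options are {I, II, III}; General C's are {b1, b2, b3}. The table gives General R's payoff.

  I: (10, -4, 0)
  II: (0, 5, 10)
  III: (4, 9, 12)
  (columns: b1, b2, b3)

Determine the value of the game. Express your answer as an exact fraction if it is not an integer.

106/19

Row minima: I → -4, II → 0, III → 4; maximin = 4.
Column maxima: b1 → 10, b2 → 9, b3 → 12; minimax = 9.
4 ≠ 9, so there is no saddle point; optimal play is mixed.
II is strictly dominated by III, so General R never plays it.
b3 is strictly dominated by b2 (it gives General R strictly more in every row), so General C never plays it.
On the remaining 2×2 (I, III vs b1, b2):
Let General R play I with probability p. Expected payoff against b1: 10p + 4(1−p) = 6p + 4; against b2: (-4)p + 9(1−p) = −13p + 9.
Setting these equal: 6p + 4 = −13p + 9 ⇒ 19p = 5 ⇒ p = 5/19, and the value is (6)·(5/19) + 4 = 106/19.
For General C: with q = P(b1), equating I's and III's payoffs gives 14q − 4 = −5q + 9 ⇒ q = 13/19.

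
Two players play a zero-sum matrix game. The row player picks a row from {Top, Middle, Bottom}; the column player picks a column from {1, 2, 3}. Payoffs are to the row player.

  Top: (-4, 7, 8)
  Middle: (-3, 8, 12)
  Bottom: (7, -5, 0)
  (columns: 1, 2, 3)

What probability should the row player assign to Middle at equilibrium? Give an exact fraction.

Row minima: Top → -4, Middle → -3, Bottom → -5; maximin = -3.
Column maxima: 1 → 7, 2 → 8, 3 → 12; minimax = 7.
-3 ≠ 7, so there is no saddle point; optimal play is mixed.
Top is strictly dominated by Middle, so the row player never plays it.
3 is strictly dominated by 2 (it gives the row player strictly more in every row), so the column player never plays it.
On the remaining 2×2 (Middle, Bottom vs 1, 2):
Let the row player play Middle with probability p. Expected payoff against 1: (-3)p + 7(1−p) = −10p + 7; against 2: 8p + (-5)(1−p) = 13p − 5.
Setting these equal: −10p + 7 = 13p − 5 ⇒ −23p = -12 ⇒ p = 12/23, and the value is (-10)·(12/23) + 7 = 41/23.
For the column player: with q = P(1), equating Middle's and Bottom's payoffs gives −11q + 8 = 12q − 5 ⇒ q = 13/23.

12/23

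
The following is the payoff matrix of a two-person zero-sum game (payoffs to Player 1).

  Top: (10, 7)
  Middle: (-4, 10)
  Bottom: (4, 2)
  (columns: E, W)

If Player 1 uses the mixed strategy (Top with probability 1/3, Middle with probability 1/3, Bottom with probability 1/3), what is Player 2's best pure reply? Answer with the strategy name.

E

If Player 2 plays E, Player 1's expected payoff is (1/3)·10 + (1/3)·(-4) + (1/3)·4 = 10/3.
If Player 2 plays W, Player 1's expected payoff is (1/3)·7 + (1/3)·10 + (1/3)·2 = 19/3.
Player 2 minimizes Player 1's payoff; the smallest is 10/3, so the best response is E.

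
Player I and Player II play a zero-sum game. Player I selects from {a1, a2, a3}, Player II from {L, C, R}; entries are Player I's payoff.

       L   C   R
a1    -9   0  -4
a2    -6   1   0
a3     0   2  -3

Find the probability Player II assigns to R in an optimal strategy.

Row minima: a1 → -9, a2 → -6, a3 → -3; maximin = -3.
Column maxima: L → 0, C → 2, R → 0; minimax = 0.
-3 ≠ 0, so there is no saddle point; optimal play is mixed.
a1 is strictly dominated by a2, so Player I never plays it.
C is strictly dominated by L (it gives Player I strictly more in every row), so Player II never plays it.
On the remaining 2×2 (a2, a3 vs L, R):
Let Player I play a2 with probability p. Expected payoff against L: (-6)p + 0(1−p) = −6p; against R: 0p + (-3)(1−p) = 3p − 3.
Setting these equal: −6p = 3p − 3 ⇒ −9p = -3 ⇒ p = 1/3, and the value is (-6)·(1/3) = -2.
For Player II: with q = P(L), equating a2's and a3's payoffs gives −6q = 3q − 3 ⇒ q = 1/3.

2/3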